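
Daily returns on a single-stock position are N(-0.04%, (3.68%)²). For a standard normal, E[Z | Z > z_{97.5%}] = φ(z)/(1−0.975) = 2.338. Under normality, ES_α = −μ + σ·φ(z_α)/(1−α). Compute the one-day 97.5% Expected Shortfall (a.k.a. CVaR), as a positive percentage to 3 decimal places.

ES = −(-0.04%) + 3.68% × 2.338 = 8.644%.

8.644%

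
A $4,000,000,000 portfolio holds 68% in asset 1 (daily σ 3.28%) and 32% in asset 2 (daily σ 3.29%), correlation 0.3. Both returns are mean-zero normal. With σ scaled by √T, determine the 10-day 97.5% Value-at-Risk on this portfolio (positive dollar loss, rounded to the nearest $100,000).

σ_p = √(0.68²·3.28² + 0.32²·3.29² + 2·0.3·0.68·0.32·3.28·3.29) = 2.737%.
σ_{10d} = 2.737% × √10 = 8.655%.
z(97.5%) = 1.960.
VaR = 1.960 × 8.655% = 16.964%; on $4,000,000,000 that is $678,560,000.

$678,600,000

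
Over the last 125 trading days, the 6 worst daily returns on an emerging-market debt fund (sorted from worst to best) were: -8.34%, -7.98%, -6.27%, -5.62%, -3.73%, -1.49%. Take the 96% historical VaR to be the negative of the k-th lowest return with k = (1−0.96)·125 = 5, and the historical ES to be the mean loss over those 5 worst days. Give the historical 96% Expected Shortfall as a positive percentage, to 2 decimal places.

6.39%

The 5 worst returns sum to -31.94%.
ES = −(-31.94%) / 5 = 6.388% ≈ 6.39%.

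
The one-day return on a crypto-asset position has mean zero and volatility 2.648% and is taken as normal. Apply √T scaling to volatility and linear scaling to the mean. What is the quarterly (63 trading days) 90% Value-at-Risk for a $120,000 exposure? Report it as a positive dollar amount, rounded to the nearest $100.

At 90%, z = 1.282.
σ_{63d} = 2.648% × √63 = 21.018%.
VaR = 1.282 × 21.018% = 26.945%.
On $120,000: 0.26945 × $120,000 = $32,334.

$32,300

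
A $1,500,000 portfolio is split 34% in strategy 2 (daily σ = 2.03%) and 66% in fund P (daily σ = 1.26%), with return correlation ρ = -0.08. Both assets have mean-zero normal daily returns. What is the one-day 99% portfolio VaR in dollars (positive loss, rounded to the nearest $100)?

σ_p² = 0.34²·2.03² + 0.66²·1.26² + 2·-0.08·0.34·0.66·2.03·1.26 = 1.0761 (%²).
σ_p = √1.0761 = 1.037%.
At 99%, z = 2.326.
VaR = 2.326 × 1.037% = 2.412%; on $1,500,000 that is $36,180.

$36,200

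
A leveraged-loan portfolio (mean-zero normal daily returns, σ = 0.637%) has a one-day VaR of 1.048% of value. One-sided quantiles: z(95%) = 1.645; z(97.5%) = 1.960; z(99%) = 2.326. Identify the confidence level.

95%

Implied z = VaR/σ = 1.048 / 0.637 = 1.645.
This matches z(95%) = 1.645.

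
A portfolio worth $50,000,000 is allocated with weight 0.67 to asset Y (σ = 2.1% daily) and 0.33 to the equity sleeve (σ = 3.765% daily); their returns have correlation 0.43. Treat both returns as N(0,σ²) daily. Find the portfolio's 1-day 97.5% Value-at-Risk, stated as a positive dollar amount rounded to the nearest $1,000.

$2,197,000

σ_p² = 0.67²·2.1² + 0.33²·3.765² + 2·0.43·0.67·0.33·2.1·3.765 = 5.0267 (%²).
σ_p = √5.0267 = 2.242%.
At 97.5%, z = 1.960.
VaR = 1.960 × 2.242% = 4.394%; on $50,000,000 that is $2,197,000.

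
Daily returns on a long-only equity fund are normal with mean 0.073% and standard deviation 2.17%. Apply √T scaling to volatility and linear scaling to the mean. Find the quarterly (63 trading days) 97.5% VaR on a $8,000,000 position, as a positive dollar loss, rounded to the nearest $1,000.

$2,333,000

At 97.5%, z = 1.960.
σ_{63d} = 2.17% × √63 = 17.224%; μ_{63d} = 63 × 0.073% = 4.599%.
VaR = −(4.599%) + 1.960 × 17.224% = 29.160%.
On $8,000,000: 0.29160 × $8,000,000 = $2,332,800.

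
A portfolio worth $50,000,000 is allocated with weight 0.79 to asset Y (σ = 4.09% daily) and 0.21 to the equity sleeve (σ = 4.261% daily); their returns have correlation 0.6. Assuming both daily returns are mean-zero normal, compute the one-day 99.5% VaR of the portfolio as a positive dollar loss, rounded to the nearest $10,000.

$4,940,000

σ_p² = 0.79²·4.09² + 0.21²·4.261² + 2·0.6·0.79·0.21·4.09·4.261 = 14.7102 (%²).
σ_p = √14.7102 = 3.835%.
At 99.5%, z = 2.576.
VaR = 2.576 × 3.835% = 9.879%; on $50,000,000 that is $4,939,500.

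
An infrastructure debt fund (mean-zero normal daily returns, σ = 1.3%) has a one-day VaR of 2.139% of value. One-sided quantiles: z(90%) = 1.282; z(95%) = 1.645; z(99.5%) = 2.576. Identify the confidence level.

Implied z = VaR/σ = 2.139 / 1.3 = 1.645.
This matches z(95%) = 1.645.

95%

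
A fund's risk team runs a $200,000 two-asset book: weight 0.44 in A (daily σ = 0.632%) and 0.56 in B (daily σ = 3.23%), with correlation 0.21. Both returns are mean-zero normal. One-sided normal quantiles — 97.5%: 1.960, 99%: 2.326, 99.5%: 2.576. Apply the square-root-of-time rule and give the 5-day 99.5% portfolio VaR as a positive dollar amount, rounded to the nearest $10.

σ_p = √(0.44²·0.632² + 0.56²·3.23² + 2·0.21·0.44·0.56·0.632·3.23) = 1.887%.
σ_{5d} = 1.887% × √5 = 4.219%.
VaR = 2.576 × 4.219% = 10.868%; on $200,000 that is $21,736.

$21,740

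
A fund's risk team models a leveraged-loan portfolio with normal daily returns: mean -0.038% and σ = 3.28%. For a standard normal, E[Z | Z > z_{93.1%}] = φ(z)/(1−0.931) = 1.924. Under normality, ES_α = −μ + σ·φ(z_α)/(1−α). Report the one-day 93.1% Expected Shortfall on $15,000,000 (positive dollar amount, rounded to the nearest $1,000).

ES = −(-0.038%) + 3.28% × 1.924 = 6.349%.
On $15,000,000: 0.06349 × $15,000,000 = $952,350.

$952,000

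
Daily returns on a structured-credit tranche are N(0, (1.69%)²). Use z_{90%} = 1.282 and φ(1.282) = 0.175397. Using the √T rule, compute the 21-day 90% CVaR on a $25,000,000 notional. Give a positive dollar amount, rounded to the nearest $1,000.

σ_{21d} = 1.69% × √21 = 7.745%.
ES multiplier = φ(z)/(1−α) = 0.175397/0.1 = 1.754.
ES = 7.745% × 1.754 = 13.585%; on $25,000,000: $3,396,250.

$3,396,000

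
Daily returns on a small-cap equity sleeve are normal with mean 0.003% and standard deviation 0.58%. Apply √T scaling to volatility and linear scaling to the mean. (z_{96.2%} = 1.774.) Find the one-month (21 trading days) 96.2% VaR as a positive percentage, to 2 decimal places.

4.65%

σ_{21d} = 0.58% × √21 = 2.658%; μ_{21d} = 21 × 0.003% = 0.063%.
VaR = −(0.063%) + 1.774 × 2.658% = 4.652%.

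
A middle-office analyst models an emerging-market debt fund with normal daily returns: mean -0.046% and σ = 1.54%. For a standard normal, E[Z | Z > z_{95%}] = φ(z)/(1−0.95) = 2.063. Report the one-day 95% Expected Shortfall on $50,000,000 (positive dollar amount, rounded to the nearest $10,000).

ES = −(-0.046%) + 1.54% × 2.063 = 3.223%.
On $50,000,000: 0.03223 × $50,000,000 = $1,611,500.

$1,610,000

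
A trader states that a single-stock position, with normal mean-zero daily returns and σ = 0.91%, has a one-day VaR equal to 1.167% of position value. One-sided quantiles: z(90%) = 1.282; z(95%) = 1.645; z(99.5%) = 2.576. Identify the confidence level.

90%

Implied z = VaR/σ = 1.167 / 0.91 = 1.282.
This matches z(90%) = 1.282.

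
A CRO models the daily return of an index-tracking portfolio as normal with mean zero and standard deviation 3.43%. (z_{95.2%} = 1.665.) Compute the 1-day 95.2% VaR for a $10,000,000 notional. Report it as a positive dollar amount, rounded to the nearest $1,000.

$571,000

VaR = z·σ = 1.665 × 3.43% = 5.711%.
On $10,000,000: 0.05711 × $10,000,000 = $571,100.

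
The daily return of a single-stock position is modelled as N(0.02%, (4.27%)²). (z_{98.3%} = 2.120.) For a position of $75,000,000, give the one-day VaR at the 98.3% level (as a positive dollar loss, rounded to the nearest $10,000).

VaR = −μ + z·σ = −(0.02%) + 2.120 × 4.27% = 9.032%.
On $75,000,000: 0.09032 × $75,000,000 = $6,774,000.

$6,770,000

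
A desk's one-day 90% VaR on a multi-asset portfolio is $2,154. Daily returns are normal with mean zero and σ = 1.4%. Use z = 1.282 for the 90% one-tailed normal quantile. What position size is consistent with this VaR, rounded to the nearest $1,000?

VaR as a fraction of value: z·σ = 1.282 × 1.4% = 1.7948%.
Position = $2,154 / 0.017948 = $120,013.

$120,000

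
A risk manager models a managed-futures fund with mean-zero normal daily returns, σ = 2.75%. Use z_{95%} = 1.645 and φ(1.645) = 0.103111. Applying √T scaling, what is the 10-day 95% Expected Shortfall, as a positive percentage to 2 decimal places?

17.93%

σ_{10d} = 2.75% × √10 = 8.696%.
ES multiplier = φ(z)/(1−α) = 0.103111/0.05 = 2.062.
ES = 8.696% × 2.062 = 17.931%.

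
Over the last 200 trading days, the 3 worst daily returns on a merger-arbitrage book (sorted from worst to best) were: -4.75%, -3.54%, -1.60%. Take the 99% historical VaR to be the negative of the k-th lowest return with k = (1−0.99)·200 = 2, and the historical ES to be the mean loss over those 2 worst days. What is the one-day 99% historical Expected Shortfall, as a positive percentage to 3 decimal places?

The 2 worst returns sum to -8.29%.
ES = −(-8.29%) / 2 = 4.145%.

4.145%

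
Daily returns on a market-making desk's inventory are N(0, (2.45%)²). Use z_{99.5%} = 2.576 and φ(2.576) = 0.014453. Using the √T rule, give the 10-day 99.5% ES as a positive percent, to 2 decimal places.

σ_{10d} = 2.45% × √10 = 7.748%.
ES multiplier = φ(z)/(1−α) = 0.014453/0.005 = 2.891.
ES = 7.748% × 2.891 = 22.399%.

22.40%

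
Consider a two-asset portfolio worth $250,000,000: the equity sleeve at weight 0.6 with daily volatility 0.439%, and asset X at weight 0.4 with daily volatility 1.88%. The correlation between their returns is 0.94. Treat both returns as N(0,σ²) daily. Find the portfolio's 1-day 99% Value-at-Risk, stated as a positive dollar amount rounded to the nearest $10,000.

σ_p² = 0.6²·0.439² + 0.4²·1.88² + 2·0.94·0.6·0.4·0.439·1.88 = 1.0073 (%²).
σ_p = √1.0073 = 1.004%.
At 99%, z = 2.326.
VaR = 2.326 × 1.004% = 2.335%; on $250,000,000 that is $5,837,500.

$5,840,000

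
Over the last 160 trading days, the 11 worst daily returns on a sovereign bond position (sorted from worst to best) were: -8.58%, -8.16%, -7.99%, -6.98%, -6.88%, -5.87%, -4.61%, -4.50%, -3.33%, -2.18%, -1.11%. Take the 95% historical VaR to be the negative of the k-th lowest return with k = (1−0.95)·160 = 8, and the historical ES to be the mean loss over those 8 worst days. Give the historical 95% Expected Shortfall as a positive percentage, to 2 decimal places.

The 8 worst returns sum to -53.57%.
ES = −(-53.57%) / 8 = 6.69625% ≈ 6.70%.

6.70%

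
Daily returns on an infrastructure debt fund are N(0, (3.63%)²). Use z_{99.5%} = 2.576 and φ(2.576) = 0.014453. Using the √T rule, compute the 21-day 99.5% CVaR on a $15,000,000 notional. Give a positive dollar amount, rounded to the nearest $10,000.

$7,210,000

σ_{21d} = 3.63% × √21 = 16.635%.
ES multiplier = φ(z)/(1−α) = 0.014453/0.005 = 2.891.
ES = 16.635% × 2.891 = 48.092%; on $15,000,000: $7,213,800.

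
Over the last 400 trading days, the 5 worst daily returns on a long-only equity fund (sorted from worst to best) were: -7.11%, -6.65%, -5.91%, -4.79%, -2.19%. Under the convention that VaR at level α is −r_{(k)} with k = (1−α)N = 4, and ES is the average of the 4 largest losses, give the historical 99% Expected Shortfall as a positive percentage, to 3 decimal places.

The 4 worst returns sum to -24.46%.
ES = −(-24.46%) / 4 = 6.115%.

6.115%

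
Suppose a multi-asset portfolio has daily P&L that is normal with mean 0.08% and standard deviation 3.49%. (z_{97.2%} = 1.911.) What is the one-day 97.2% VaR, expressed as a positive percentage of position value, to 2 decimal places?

6.59%

VaR = −μ + z·σ = −(0.08%) + 1.911 × 3.49% = 6.589%.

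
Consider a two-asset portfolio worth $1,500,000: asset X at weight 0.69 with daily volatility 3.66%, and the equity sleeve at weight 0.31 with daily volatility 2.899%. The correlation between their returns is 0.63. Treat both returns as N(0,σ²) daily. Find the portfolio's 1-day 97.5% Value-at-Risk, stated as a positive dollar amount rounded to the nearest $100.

$93,200

σ_p² = 0.69²·3.66² + 0.31²·2.899² + 2·0.63·0.69·0.31·3.66·2.899 = 10.0449 (%²).
σ_p = √10.0449 = 3.169%.
At 97.5%, z = 1.960.
VaR = 1.960 × 3.169% = 6.211%; on $1,500,000 that is $93,165.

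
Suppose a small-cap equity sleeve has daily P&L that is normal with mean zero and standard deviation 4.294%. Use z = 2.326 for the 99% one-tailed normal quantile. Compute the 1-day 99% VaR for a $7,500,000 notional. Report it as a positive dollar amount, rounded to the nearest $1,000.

VaR = z·σ = 2.326 × 4.294% = 9.988%.
On $7,500,000: 0.09988 × $7,500,000 = $749,100.

$749,000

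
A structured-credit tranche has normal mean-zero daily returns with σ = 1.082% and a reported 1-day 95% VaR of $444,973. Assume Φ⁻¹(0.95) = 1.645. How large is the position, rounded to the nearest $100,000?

VaR as a fraction of value: z·σ = 1.645 × 1.082% = 1.77989%.
Position = $444,973 / 0.0177989 = $25,000,028.

$25,000,000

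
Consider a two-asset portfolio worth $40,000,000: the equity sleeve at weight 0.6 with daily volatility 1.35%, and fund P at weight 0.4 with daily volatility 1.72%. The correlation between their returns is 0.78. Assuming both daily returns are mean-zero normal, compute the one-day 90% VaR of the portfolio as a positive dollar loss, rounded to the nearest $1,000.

σ_p² = 0.6²·1.35² + 0.4²·1.72² + 2·0.78·0.6·0.4·1.35·1.72 = 1.9988 (%²).
σ_p = √1.9988 = 1.414%.
At 90%, z = 1.282.
VaR = 1.282 × 1.414% = 1.813%; on $40,000,000 that is $725,200.

$725,000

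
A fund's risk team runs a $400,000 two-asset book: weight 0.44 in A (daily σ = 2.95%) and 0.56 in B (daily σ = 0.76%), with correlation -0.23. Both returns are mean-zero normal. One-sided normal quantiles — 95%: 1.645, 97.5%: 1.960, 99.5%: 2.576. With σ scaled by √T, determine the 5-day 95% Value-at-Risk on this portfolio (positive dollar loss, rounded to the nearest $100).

$18,700

σ_p = √(0.44²·2.95² + 0.56²·0.76² + 2·-0.23·0.44·0.56·2.95·0.76) = 1.270%.
σ_{5d} = 1.270% × √5 = 2.840%.
VaR = 1.645 × 2.840% = 4.672%; on $400,000 that is $18,688.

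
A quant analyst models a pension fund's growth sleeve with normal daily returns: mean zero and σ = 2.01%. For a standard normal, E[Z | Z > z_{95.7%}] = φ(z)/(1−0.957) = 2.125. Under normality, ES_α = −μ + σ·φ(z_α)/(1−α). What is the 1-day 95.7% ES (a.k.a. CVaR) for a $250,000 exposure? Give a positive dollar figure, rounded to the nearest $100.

ES = 2.01% × 2.125 = 4.271%.
On $250,000: 0.04271 × $250,000 = $10,678.

$10,700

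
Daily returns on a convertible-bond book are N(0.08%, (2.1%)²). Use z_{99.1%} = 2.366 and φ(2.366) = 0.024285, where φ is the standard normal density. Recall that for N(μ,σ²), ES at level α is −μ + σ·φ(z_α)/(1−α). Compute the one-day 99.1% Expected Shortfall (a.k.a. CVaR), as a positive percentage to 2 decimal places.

5.59%

Tail multiplier: φ(z)/(1−α) = 0.024285 / 0.009 = 2.698.
ES = −(0.08%) + 2.1% × 2.698 = 5.586%.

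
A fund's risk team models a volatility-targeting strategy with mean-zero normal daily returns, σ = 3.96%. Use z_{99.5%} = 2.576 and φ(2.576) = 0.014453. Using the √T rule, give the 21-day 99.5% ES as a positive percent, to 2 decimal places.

52.46%

σ_{21d} = 3.96% × √21 = 18.147%.
ES multiplier = φ(z)/(1−α) = 0.014453/0.005 = 2.891.
ES = 18.147% × 2.891 = 52.463%.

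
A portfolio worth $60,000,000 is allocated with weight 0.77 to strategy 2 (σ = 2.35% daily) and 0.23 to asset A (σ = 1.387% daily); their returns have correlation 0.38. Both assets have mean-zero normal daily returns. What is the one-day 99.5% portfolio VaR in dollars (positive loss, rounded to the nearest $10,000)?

$3,020,000

σ_p² = 0.77²·2.35² + 0.23²·1.387² + 2·0.38·0.77·0.23·2.35·1.387 = 3.8148 (%²).
σ_p = √3.8148 = 1.953%.
At 99.5%, z = 2.576.
VaR = 2.576 × 1.953% = 5.031%; on $60,000,000 that is $3,018,600.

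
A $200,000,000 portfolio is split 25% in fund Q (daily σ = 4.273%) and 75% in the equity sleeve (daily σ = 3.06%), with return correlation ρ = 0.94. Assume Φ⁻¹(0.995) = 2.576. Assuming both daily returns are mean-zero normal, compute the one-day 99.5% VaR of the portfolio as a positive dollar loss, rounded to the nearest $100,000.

$17,100,000

σ_p² = 0.25²·4.273² + 0.75²·3.06² + 2·0.94·0.25·0.75·4.273·3.06 = 11.0173 (%²).
σ_p = √11.0173 = 3.319%.
VaR = 2.576 × 3.319% = 8.550%; on $200,000,000 that is $17,100,000.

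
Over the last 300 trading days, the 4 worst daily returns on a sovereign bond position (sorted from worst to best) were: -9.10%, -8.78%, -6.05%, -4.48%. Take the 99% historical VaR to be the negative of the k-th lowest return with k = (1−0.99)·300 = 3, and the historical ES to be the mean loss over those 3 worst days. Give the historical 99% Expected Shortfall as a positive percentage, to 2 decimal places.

7.98%

The 3 worst returns sum to -23.93%.
ES = −(-23.93%) / 3 = 7.9766…% ≈ 7.98%.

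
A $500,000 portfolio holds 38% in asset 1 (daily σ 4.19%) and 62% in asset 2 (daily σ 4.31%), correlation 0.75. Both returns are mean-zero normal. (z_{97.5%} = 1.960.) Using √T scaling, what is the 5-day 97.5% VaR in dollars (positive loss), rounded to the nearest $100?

$87,800

σ_p = √(0.38²·4.19² + 0.62²·4.31² + 2·0.75·0.38·0.62·4.19·4.31) = 4.007%.
σ_{5d} = 4.007% × √5 = 8.960%.
VaR = 1.960 × 8.960% = 17.562%; on $500,000 that is $87,810.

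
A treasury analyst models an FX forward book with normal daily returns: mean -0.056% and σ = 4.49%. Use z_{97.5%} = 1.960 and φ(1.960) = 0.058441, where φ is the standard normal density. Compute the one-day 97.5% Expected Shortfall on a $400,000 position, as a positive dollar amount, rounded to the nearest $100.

$42,200

Tail multiplier: φ(z)/(1−α) = 0.058441 / 0.025 = 2.338.
ES = −(-0.056%) + 4.49% × 2.338 = 10.554%.
On $400,000: 0.10554 × $400,000 = $42,216.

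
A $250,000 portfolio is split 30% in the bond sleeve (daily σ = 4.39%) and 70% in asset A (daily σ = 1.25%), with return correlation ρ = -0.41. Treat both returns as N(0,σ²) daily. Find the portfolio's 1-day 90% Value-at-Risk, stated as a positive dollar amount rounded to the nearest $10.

σ_p² = 0.3²·4.39² + 0.7²·1.25² + 2·-0.41·0.3·0.7·4.39·1.25 = 1.5552 (%²).
σ_p = √1.5552 = 1.247%.
At 90%, z = 1.282.
VaR = 1.282 × 1.247% = 1.599%; on $250,000 that is $3,998.

$4,000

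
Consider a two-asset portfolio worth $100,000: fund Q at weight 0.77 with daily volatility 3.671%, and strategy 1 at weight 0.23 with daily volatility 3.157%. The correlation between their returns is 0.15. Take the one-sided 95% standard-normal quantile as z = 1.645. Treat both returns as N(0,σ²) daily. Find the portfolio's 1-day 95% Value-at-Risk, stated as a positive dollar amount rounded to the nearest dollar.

σ_p² = 0.77²·3.671² + 0.23²·3.157² + 2·0.15·0.77·0.23·3.671·3.157 = 9.1330 (%²).
σ_p = √9.1330 = 3.022%.
VaR = 1.645 × 3.022% = 4.971%; on $100,000 that is $4,971.

$4,971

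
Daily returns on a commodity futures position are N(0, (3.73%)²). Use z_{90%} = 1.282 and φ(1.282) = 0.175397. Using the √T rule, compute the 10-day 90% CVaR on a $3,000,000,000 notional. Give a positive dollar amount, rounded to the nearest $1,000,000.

$621,000,000

σ_{10d} = 3.73% × √10 = 11.795%.
ES multiplier = φ(z)/(1−α) = 0.175397/0.1 = 1.754.
ES = 11.795% × 1.754 = 20.688%; on $3,000,000,000: $620,640,000.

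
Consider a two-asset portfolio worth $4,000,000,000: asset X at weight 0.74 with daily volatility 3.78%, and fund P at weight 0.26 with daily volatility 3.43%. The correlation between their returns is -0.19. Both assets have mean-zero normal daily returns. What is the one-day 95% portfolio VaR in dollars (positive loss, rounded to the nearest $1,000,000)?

σ_p² = 0.74²·3.78² + 0.26²·3.43² + 2·-0.19·0.74·0.26·3.78·3.43 = 7.6717 (%²).
σ_p = √7.6717 = 2.770%.
At 95%, z = 1.645.
VaR = 1.645 × 2.770% = 4.557%; on $4,000,000,000 that is $182,280,000.

$182,000,000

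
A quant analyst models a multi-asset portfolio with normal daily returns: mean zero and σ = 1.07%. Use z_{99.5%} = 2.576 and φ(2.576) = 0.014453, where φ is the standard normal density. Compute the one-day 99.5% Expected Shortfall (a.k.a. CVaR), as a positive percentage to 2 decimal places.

Tail multiplier: φ(z)/(1−α) = 0.014453 / 0.005 = 2.891.
ES = 1.07% × 2.891 = 3.093%.

3.09%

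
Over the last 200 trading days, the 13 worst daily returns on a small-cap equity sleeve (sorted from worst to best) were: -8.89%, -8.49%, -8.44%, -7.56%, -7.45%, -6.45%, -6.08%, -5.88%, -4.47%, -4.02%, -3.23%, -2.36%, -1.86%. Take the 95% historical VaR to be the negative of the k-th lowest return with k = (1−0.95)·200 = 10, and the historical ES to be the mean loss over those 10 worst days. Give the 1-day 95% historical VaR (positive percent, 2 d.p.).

k = 10; the 10th lowest return is -4.02%, so VaR = 4.02%.

4.02%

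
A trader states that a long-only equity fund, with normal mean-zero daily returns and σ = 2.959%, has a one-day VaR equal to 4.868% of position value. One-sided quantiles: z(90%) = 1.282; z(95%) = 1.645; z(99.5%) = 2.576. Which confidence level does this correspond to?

95%

Implied z = VaR/σ = 4.868 / 2.959 = 1.645.
This matches z(95%) = 1.645.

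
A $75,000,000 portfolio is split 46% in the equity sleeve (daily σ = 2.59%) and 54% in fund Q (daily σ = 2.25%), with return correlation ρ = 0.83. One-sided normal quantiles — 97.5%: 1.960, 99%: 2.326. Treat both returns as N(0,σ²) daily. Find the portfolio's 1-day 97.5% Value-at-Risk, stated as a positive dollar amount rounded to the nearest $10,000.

$3,380,000

σ_p² = 0.46²·2.59² + 0.54²·2.25² + 2·0.83·0.46·0.54·2.59·2.25 = 5.2986 (%²).
σ_p = √5.2986 = 2.302%.
VaR = 1.960 × 2.302% = 4.512%; on $75,000,000 that is $3,384,000.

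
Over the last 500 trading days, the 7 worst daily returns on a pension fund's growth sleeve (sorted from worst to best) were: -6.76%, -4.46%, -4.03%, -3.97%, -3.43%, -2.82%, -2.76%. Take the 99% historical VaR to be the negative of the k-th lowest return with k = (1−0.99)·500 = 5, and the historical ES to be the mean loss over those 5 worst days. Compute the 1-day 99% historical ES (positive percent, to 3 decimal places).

4.530%

The 5 worst returns sum to -22.65%.
ES = −(-22.65%) / 5 = 4.53% ≈ 4.530%.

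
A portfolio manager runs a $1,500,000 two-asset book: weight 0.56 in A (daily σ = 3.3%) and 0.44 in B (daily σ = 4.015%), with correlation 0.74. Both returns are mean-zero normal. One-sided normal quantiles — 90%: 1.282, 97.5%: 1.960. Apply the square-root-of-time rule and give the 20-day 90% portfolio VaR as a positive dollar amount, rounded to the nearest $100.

$290,000

σ_p = √(0.56²·3.3² + 0.44²·4.015² + 2·0.74·0.56·0.44·3.3·4.015) = 3.372%.
σ_{20d} = 3.372% × √20 = 15.080%.
VaR = 1.282 × 15.080% = 19.333%; on $1,500,000 that is $289,995.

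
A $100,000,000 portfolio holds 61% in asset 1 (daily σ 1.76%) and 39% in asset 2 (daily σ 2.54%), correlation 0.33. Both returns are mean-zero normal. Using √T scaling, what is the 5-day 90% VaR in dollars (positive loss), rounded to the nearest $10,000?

$4,830,000

σ_p = √(0.61²·1.76² + 0.39²·2.54² + 2·0.33·0.61·0.39·1.76·2.54) = 1.684%.
σ_{5d} = 1.684% × √5 = 3.766%.
z(90%) = 1.282.
VaR = 1.282 × 3.766% = 4.828%; on $100,000,000 that is $4,828,000.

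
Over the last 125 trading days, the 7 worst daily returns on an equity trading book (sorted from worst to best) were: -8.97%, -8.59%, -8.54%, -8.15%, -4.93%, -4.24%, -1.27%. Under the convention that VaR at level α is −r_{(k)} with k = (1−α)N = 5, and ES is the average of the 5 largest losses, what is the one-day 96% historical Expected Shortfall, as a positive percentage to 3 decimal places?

7.836%

The 5 worst returns sum to -39.18%.
ES = −(-39.18%) / 5 = 7.836%.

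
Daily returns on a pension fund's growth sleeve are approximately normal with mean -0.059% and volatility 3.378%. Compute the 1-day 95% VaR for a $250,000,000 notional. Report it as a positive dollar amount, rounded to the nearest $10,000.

$14,040,000

At 95% one-sided, z = 1.645.
VaR = −μ + z·σ = −(-0.059%) + 1.645 × 3.378% = 5.616%.
On $250,000,000: 0.05616 × $250,000,000 = $14,040,000.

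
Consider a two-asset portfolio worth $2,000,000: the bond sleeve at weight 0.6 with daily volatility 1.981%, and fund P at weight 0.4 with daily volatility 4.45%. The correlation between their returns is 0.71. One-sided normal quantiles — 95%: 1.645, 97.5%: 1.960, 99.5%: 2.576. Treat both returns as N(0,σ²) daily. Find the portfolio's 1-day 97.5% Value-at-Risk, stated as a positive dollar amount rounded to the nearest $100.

$108,000

σ_p² = 0.6²·1.981² + 0.4²·4.45² + 2·0.71·0.6·0.4·1.981·4.45 = 7.5855 (%²).
σ_p = √7.5855 = 2.754%.
VaR = 1.960 × 2.754% = 5.398%; on $2,000,000 that is $107,960.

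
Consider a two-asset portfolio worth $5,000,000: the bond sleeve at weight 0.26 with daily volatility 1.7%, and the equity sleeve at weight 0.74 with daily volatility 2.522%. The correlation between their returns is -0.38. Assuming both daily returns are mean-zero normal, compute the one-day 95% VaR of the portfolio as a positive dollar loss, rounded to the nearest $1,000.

$144,000

σ_p² = 0.26²·1.7² + 0.74²·2.522² + 2·-0.38·0.26·0.74·1.7·2.522 = 3.0514 (%²).
σ_p = √3.0514 = 1.747%.
At 95%, z = 1.645.
VaR = 1.645 × 1.747% = 2.874%; on $5,000,000 that is $143,700.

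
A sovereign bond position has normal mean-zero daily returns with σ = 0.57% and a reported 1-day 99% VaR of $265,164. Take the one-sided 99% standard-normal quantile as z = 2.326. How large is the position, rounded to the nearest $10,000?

$20,000,000

VaR as a fraction of value: z·σ = 2.326 × 0.57% = 1.32582%.
Position = $265,164 / 0.0132582 = $20,000,000.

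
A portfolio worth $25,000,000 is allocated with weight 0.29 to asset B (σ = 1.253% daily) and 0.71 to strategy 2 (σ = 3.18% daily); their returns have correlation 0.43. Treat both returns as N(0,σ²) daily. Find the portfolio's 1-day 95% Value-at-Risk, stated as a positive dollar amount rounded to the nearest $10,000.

σ_p² = 0.29²·1.253² + 0.71²·3.18² + 2·0.43·0.29·0.71·1.253·3.18 = 5.9353 (%²).
σ_p = √5.9353 = 2.436%.
At 95%, z = 1.645.
VaR = 1.645 × 2.436% = 4.007%; on $25,000,000 that is $1,001,750.

$1,000,000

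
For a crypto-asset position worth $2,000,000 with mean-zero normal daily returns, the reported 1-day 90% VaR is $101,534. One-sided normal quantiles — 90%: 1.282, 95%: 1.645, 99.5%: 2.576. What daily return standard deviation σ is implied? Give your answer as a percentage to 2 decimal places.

3.96%

VaR as a fraction: $101,534 / $2,000,000 = 5.077%.
σ = VaR / z = 5.077% / 1.282 = 3.960%.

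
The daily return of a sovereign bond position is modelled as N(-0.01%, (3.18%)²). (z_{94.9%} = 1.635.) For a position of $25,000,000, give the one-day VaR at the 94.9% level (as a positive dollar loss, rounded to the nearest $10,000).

VaR = −μ + z·σ = −(-0.01%) + 1.635 × 3.18% = 5.209%.
On $25,000,000: 0.05209 × $25,000,000 = $1,302,250.

$1,300,000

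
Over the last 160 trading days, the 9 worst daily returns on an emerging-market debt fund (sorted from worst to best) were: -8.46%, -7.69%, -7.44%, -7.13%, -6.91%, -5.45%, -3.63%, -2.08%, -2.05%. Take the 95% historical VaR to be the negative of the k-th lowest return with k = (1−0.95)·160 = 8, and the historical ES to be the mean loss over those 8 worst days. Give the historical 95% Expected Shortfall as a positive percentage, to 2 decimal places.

6.10%

The 8 worst returns sum to -48.79%.
ES = −(-48.79%) / 8 = 6.09875% ≈ 6.10%.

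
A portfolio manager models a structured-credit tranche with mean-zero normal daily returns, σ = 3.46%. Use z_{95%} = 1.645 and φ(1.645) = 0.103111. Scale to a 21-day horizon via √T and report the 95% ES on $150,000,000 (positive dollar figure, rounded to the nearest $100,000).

$49,000,000

σ_{21d} = 3.46% × √21 = 15.856%.
ES multiplier = φ(z)/(1−α) = 0.103111/0.05 = 2.062.
ES = 15.856% × 2.062 = 32.695%; on $150,000,000: $49,042,500.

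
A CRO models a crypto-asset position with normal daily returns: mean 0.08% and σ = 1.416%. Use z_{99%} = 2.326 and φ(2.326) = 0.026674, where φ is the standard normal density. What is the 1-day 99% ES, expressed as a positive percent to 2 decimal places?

3.70%

Tail multiplier: φ(z)/(1−α) = 0.026674 / 0.01 = 2.667.
ES = −(0.08%) + 1.416% × 2.667 = 3.696%.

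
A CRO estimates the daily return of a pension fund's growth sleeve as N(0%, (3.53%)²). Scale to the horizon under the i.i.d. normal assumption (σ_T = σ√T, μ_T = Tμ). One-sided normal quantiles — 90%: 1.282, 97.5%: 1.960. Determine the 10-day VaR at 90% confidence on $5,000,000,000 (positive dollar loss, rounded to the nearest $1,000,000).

$716,000,000

σ_{10d} = 3.53% × √10 = 11.163%.
VaR = 1.282 × 11.163% = 14.311%.
On $5,000,000,000: 0.14311 × $5,000,000,000 = $715,550,000.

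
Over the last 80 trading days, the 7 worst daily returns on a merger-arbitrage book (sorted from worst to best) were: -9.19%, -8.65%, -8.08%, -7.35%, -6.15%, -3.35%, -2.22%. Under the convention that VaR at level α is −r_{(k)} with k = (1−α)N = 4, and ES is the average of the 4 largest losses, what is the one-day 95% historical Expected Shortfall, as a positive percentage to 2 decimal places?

8.32%

The 4 worst returns sum to -33.27%.
ES = −(-33.27%) / 4 = 8.3175% ≈ 8.32%.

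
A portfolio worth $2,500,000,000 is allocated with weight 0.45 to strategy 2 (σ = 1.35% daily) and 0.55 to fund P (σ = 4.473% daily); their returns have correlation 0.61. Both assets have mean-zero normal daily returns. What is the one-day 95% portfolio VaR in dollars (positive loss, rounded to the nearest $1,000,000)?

$118,000,000

σ_p² = 0.45²·1.35² + 0.55²·4.473² + 2·0.61·0.45·0.55·1.35·4.473 = 8.2447 (%²).
σ_p = √8.2447 = 2.871%.
At 95%, z = 1.645.
VaR = 1.645 × 2.871% = 4.723%; on $2,500,000,000 that is $118,075,000.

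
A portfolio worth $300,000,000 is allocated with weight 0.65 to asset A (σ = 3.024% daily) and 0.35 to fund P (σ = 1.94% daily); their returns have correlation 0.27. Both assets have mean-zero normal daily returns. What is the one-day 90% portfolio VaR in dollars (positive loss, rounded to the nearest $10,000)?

$8,640,000

σ_p² = 0.65²·3.024² + 0.35²·1.94² + 2·0.27·0.65·0.35·3.024·1.94 = 5.0453 (%²).
σ_p = √5.0453 = 2.246%.
At 90%, z = 1.282.
VaR = 1.282 × 2.246% = 2.879%; on $300,000,000 that is $8,637,000.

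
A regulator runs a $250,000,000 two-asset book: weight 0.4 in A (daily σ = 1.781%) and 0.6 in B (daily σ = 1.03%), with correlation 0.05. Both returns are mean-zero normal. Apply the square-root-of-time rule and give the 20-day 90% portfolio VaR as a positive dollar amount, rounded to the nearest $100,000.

σ_p = √(0.4²·1.781² + 0.6²·1.03² + 2·0.05·0.4·0.6·1.781·1.03) = 0.966%.
σ_{20d} = 0.966% × √20 = 4.320%.
z(90%) = 1.282.
VaR = 1.282 × 4.320% = 5.538%; on $250,000,000 that is $13,845,000.

$13,800,000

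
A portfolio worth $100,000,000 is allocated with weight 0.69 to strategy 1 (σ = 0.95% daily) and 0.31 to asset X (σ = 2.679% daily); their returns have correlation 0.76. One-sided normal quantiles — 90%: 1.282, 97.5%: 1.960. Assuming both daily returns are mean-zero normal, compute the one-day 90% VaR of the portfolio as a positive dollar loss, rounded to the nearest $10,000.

σ_p² = 0.69²·0.95² + 0.31²·2.679² + 2·0.76·0.69·0.31·0.95·2.679 = 1.9469 (%²).
σ_p = √1.9469 = 1.395%.
VaR = 1.282 × 1.395% = 1.788%; on $100,000,000 that is $1,788,000.

$1,790,000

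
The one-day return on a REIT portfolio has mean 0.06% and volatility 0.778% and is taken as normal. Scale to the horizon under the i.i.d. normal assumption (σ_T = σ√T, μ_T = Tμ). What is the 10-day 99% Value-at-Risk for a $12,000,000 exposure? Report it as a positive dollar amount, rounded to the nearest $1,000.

At 99%, z = 2.326.
σ_{10d} = 0.778% × √10 = 2.460%; μ_{10d} = 10 × 0.06% = 0.600%.
VaR = −(0.600%) + 2.326 × 2.460% = 5.122%.
On $12,000,000: 0.05122 × $12,000,000 = $614,640.

$615,000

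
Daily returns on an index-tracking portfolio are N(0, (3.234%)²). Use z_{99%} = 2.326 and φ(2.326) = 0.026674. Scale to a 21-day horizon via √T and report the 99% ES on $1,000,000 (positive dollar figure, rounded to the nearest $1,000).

σ_{21d} = 3.234% × √21 = 14.820%.
ES multiplier = φ(z)/(1−α) = 0.026674/0.01 = 2.667.
ES = 14.820% × 2.667 = 39.525%; on $1,000,000: $395,250.

$395,000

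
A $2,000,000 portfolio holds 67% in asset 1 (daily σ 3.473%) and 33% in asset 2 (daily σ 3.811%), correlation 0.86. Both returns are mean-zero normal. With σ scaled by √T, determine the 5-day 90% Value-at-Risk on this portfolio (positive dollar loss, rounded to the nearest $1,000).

$199,000

σ_p = √(0.67²·3.473² + 0.33²·3.811² + 2·0.86·0.67·0.33·3.473·3.811) = 3.468%.
σ_{5d} = 3.468% × √5 = 7.755%.
z(90%) = 1.282.
VaR = 1.282 × 7.755% = 9.942%; on $2,000,000 that is $198,840.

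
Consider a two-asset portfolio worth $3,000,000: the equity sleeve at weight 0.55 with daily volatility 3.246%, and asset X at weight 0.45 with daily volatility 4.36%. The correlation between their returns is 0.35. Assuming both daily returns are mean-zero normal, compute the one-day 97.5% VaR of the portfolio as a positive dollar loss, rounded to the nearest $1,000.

σ_p² = 0.55²·3.246² + 0.45²·4.36² + 2·0.35·0.55·0.45·3.246·4.36 = 9.4887 (%²).
σ_p = √9.4887 = 3.080%.
At 97.5%, z = 1.960.
VaR = 1.960 × 3.080% = 6.037%; on $3,000,000 that is $181,110.

$181,000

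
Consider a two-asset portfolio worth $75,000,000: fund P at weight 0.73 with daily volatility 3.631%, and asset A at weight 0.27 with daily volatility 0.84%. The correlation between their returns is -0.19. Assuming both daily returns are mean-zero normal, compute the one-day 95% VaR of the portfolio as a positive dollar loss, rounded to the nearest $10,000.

$3,230,000

σ_p² = 0.73²·3.631² + 0.27²·0.84² + 2·-0.19·0.73·0.27·3.631·0.84 = 6.8488 (%²).
σ_p = √6.8488 = 2.617%.
At 95%, z = 1.645.
VaR = 1.645 × 2.617% = 4.305%; on $75,000,000 that is $3,228,750.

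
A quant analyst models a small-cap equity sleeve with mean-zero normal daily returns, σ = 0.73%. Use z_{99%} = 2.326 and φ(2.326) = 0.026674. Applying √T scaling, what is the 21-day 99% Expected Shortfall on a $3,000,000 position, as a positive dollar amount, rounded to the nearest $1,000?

$268,000

σ_{21d} = 0.73% × √21 = 3.345%.
ES multiplier = φ(z)/(1−α) = 0.026674/0.01 = 2.667.
ES = 3.345% × 2.667 = 8.921%; on $3,000,000: $267,630.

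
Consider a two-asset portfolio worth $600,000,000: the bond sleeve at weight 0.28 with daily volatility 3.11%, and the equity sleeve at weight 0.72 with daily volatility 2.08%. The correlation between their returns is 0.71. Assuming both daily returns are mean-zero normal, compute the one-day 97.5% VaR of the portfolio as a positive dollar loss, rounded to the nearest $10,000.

$25,910,000

σ_p² = 0.28²·3.11² + 0.72²·2.08² + 2·0.71·0.28·0.72·3.11·2.08 = 4.8529 (%²).
σ_p = √4.8529 = 2.203%.
At 97.5%, z = 1.960.
VaR = 1.960 × 2.203% = 4.318%; on $600,000,000 that is $25,908,000.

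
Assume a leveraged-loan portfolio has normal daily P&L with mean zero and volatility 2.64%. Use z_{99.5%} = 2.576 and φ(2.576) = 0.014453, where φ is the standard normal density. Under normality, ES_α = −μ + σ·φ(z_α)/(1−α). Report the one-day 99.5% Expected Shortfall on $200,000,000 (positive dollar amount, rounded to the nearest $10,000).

Tail multiplier: φ(z)/(1−α) = 0.014453 / 0.005 = 2.891.
ES = 2.64% × 2.891 = 7.632%.
On $200,000,000: 0.07632 × $200,000,000 = $15,264,000.

$15,260,000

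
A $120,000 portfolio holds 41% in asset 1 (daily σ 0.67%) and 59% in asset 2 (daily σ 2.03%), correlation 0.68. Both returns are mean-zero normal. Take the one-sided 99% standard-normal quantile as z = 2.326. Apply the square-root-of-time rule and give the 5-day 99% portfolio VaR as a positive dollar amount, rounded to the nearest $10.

$8,730

σ_p = √(0.41²·0.67² + 0.59²·2.03² + 2·0.68·0.41·0.59·0.67·2.03) = 1.399%.
σ_{5d} = 1.399% × √5 = 3.128%.
VaR = 2.326 × 3.128% = 7.276%; on $120,000 that is $8,731.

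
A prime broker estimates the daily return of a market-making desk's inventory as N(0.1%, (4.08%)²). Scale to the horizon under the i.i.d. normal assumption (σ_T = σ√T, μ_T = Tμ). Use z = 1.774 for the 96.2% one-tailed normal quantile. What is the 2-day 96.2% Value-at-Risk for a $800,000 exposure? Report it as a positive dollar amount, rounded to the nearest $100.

$80,300

σ_{2d} = 4.08% × √2 = 5.770%; μ_{2d} = 2 × 0.1% = 0.200%.
VaR = −(0.200%) + 1.774 × 5.770% = 10.036%.
On $800,000: 0.10036 × $800,000 = $80,288.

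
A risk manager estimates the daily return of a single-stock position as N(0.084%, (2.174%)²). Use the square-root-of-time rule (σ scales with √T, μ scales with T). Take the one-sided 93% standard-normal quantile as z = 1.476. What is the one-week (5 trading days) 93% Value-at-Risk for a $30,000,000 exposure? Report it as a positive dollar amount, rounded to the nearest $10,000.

σ_{5d} = 2.174% × √5 = 4.861%; μ_{5d} = 5 × 0.084% = 0.420%.
VaR = −(0.420%) + 1.476 × 4.861% = 6.755%.
On $30,000,000: 0.06755 × $30,000,000 = $2,026,500.

$2,030,000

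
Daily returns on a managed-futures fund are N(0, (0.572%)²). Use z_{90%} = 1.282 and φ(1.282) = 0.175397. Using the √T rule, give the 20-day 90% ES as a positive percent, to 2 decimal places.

4.49%

σ_{20d} = 0.572% × √20 = 2.558%.
ES multiplier = φ(z)/(1−α) = 0.175397/0.1 = 1.754.
ES = 2.558% × 1.754 = 4.487%.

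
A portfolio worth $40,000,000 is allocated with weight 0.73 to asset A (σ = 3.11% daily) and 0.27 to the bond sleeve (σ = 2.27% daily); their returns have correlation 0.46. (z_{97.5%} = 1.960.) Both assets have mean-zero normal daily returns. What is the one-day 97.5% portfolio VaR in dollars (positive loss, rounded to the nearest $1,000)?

σ_p² = 0.73²·3.11² + 0.27²·2.27² + 2·0.46·0.73·0.27·3.11·2.27 = 6.8101 (%²).
σ_p = √6.8101 = 2.610%.
VaR = 1.960 × 2.610% = 5.116%; on $40,000,000 that is $2,046,400.

$2,046,000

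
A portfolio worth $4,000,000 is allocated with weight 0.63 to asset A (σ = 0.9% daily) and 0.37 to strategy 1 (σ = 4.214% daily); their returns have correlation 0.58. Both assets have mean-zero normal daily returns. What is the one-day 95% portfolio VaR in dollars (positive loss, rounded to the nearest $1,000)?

$128,000

σ_p² = 0.63²·0.9² + 0.37²·4.214² + 2·0.58·0.63·0.37·0.9·4.214 = 3.7780 (%²).
σ_p = √3.7780 = 1.944%.
At 95%, z = 1.645.
VaR = 1.645 × 1.944% = 3.198%; on $4,000,000 that is $127,920.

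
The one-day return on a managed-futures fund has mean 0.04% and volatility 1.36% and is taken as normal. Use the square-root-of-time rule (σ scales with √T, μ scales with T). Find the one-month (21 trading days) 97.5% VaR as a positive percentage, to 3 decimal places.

At 97.5%, z = 1.960.
σ_{21d} = 1.36% × √21 = 6.232%; μ_{21d} = 21 × 0.04% = 0.840%.
VaR = −(0.840%) + 1.960 × 6.232% = 11.375%.

11.375%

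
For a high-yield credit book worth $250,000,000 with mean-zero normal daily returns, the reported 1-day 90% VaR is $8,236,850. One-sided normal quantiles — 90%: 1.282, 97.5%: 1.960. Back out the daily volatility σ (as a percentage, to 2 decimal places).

VaR as a fraction: $8,236,850 / $250,000,000 = 3.295%.
σ = VaR / z = 3.295% / 1.282 = 2.570%.

2.57%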